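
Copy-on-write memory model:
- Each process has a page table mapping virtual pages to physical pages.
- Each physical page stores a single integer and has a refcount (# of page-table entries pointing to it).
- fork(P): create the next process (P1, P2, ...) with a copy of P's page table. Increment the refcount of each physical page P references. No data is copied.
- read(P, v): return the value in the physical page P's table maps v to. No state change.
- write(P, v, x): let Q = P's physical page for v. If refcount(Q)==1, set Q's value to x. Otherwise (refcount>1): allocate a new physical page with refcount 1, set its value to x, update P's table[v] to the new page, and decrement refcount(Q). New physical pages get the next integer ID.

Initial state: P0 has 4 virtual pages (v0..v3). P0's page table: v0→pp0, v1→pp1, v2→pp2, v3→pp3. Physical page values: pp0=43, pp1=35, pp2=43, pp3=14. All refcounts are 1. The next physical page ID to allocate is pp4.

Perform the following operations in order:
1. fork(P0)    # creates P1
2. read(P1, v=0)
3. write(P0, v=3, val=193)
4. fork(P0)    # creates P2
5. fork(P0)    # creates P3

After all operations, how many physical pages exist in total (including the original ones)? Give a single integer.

Answer: 5

Derivation:
Op 1: fork(P0) -> P1. 4 ppages; refcounts: pp0:2 pp1:2 pp2:2 pp3:2
Op 2: read(P1, v0) -> 43. No state change.
Op 3: write(P0, v3, 193). refcount(pp3)=2>1 -> COPY to pp4. 5 ppages; refcounts: pp0:2 pp1:2 pp2:2 pp3:1 pp4:1
Op 4: fork(P0) -> P2. 5 ppages; refcounts: pp0:3 pp1:3 pp2:3 pp3:1 pp4:2
Op 5: fork(P0) -> P3. 5 ppages; refcounts: pp0:4 pp1:4 pp2:4 pp3:1 pp4:3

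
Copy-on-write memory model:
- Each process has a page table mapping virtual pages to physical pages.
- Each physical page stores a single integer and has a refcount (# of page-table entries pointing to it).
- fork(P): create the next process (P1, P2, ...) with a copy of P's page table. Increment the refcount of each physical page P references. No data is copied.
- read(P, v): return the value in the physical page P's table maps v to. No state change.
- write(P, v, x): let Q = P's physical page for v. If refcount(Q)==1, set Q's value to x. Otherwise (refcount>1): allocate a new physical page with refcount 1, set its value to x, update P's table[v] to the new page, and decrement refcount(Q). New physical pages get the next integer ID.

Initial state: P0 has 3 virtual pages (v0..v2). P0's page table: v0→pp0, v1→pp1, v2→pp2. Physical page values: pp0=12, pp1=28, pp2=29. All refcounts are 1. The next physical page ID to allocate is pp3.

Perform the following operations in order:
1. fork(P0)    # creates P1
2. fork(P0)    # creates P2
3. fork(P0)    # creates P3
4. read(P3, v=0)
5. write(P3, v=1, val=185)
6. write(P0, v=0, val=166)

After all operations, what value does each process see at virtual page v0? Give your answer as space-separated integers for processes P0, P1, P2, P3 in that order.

Op 1: fork(P0) -> P1. 3 ppages; refcounts: pp0:2 pp1:2 pp2:2
Op 2: fork(P0) -> P2. 3 ppages; refcounts: pp0:3 pp1:3 pp2:3
Op 3: fork(P0) -> P3. 3 ppages; refcounts: pp0:4 pp1:4 pp2:4
Op 4: read(P3, v0) -> 12. No state change.
Op 5: write(P3, v1, 185). refcount(pp1)=4>1 -> COPY to pp3. 4 ppages; refcounts: pp0:4 pp1:3 pp2:4 pp3:1
Op 6: write(P0, v0, 166). refcount(pp0)=4>1 -> COPY to pp4. 5 ppages; refcounts: pp0:3 pp1:3 pp2:4 pp3:1 pp4:1
P0: v0 -> pp4 = 166
P1: v0 -> pp0 = 12
P2: v0 -> pp0 = 12
P3: v0 -> pp0 = 12

Answer: 166 12 12 12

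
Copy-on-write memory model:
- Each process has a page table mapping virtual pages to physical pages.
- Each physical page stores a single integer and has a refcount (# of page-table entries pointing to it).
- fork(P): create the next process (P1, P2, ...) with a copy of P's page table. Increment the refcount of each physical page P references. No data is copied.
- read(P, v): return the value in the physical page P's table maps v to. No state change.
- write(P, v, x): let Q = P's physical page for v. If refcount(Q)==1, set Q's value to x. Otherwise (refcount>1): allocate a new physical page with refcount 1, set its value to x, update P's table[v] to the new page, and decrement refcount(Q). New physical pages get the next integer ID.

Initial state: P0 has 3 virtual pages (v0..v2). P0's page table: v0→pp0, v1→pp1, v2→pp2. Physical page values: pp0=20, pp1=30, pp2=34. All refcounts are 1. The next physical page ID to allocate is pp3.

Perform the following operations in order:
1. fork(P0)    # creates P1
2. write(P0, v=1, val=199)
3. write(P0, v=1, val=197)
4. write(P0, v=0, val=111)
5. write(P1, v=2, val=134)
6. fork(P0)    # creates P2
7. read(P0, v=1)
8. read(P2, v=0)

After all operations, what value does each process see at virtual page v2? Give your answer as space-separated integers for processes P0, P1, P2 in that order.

Answer: 34 134 34

Derivation:
Op 1: fork(P0) -> P1. 3 ppages; refcounts: pp0:2 pp1:2 pp2:2
Op 2: write(P0, v1, 199). refcount(pp1)=2>1 -> COPY to pp3. 4 ppages; refcounts: pp0:2 pp1:1 pp2:2 pp3:1
Op 3: write(P0, v1, 197). refcount(pp3)=1 -> write in place. 4 ppages; refcounts: pp0:2 pp1:1 pp2:2 pp3:1
Op 4: write(P0, v0, 111). refcount(pp0)=2>1 -> COPY to pp4. 5 ppages; refcounts: pp0:1 pp1:1 pp2:2 pp3:1 pp4:1
Op 5: write(P1, v2, 134). refcount(pp2)=2>1 -> COPY to pp5. 6 ppages; refcounts: pp0:1 pp1:1 pp2:1 pp3:1 pp4:1 pp5:1
Op 6: fork(P0) -> P2. 6 ppages; refcounts: pp0:1 pp1:1 pp2:2 pp3:2 pp4:2 pp5:1
Op 7: read(P0, v1) -> 197. No state change.
Op 8: read(P2, v0) -> 111. No state change.
P0: v2 -> pp2 = 34
P1: v2 -> pp5 = 134
P2: v2 -> pp2 = 34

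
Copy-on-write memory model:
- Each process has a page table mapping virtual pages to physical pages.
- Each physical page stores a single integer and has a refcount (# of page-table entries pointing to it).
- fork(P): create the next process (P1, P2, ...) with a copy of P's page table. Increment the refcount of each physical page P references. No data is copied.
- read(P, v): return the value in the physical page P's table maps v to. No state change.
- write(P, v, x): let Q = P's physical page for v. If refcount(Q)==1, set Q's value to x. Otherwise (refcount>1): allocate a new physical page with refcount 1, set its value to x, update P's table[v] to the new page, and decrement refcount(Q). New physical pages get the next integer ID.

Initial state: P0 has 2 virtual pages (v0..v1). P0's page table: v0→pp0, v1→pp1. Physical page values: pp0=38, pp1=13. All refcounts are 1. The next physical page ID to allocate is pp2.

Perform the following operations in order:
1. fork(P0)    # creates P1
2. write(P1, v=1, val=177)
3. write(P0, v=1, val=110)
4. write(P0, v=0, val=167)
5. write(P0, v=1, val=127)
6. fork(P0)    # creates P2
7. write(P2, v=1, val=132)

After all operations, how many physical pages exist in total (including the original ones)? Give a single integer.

Op 1: fork(P0) -> P1. 2 ppages; refcounts: pp0:2 pp1:2
Op 2: write(P1, v1, 177). refcount(pp1)=2>1 -> COPY to pp2. 3 ppages; refcounts: pp0:2 pp1:1 pp2:1
Op 3: write(P0, v1, 110). refcount(pp1)=1 -> write in place. 3 ppages; refcounts: pp0:2 pp1:1 pp2:1
Op 4: write(P0, v0, 167). refcount(pp0)=2>1 -> COPY to pp3. 4 ppages; refcounts: pp0:1 pp1:1 pp2:1 pp3:1
Op 5: write(P0, v1, 127). refcount(pp1)=1 -> write in place. 4 ppages; refcounts: pp0:1 pp1:1 pp2:1 pp3:1
Op 6: fork(P0) -> P2. 4 ppages; refcounts: pp0:1 pp1:2 pp2:1 pp3:2
Op 7: write(P2, v1, 132). refcount(pp1)=2>1 -> COPY to pp4. 5 ppages; refcounts: pp0:1 pp1:1 pp2:1 pp3:2 pp4:1

Answer: 5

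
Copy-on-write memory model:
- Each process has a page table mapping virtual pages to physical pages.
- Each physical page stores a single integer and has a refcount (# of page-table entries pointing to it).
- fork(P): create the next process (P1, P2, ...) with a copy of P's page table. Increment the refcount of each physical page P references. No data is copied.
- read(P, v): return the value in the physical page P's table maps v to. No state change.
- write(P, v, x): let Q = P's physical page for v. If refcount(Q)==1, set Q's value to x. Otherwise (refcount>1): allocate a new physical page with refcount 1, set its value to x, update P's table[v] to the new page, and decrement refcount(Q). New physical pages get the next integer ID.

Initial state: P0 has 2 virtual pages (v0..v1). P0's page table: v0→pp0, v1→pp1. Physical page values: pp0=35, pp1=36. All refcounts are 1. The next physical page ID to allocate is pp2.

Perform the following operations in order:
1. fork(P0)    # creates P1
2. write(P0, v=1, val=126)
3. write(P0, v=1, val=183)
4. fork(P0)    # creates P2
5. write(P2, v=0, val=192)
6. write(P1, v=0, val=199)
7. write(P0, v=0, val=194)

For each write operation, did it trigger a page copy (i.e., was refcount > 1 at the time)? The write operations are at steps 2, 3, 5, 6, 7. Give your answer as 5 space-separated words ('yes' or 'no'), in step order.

Op 1: fork(P0) -> P1. 2 ppages; refcounts: pp0:2 pp1:2
Op 2: write(P0, v1, 126). refcount(pp1)=2>1 -> COPY to pp2. 3 ppages; refcounts: pp0:2 pp1:1 pp2:1
Op 3: write(P0, v1, 183). refcount(pp2)=1 -> write in place. 3 ppages; refcounts: pp0:2 pp1:1 pp2:1
Op 4: fork(P0) -> P2. 3 ppages; refcounts: pp0:3 pp1:1 pp2:2
Op 5: write(P2, v0, 192). refcount(pp0)=3>1 -> COPY to pp3. 4 ppages; refcounts: pp0:2 pp1:1 pp2:2 pp3:1
Op 6: write(P1, v0, 199). refcount(pp0)=2>1 -> COPY to pp4. 5 ppages; refcounts: pp0:1 pp1:1 pp2:2 pp3:1 pp4:1
Op 7: write(P0, v0, 194). refcount(pp0)=1 -> write in place. 5 ppages; refcounts: pp0:1 pp1:1 pp2:2 pp3:1 pp4:1

yes no yes yes no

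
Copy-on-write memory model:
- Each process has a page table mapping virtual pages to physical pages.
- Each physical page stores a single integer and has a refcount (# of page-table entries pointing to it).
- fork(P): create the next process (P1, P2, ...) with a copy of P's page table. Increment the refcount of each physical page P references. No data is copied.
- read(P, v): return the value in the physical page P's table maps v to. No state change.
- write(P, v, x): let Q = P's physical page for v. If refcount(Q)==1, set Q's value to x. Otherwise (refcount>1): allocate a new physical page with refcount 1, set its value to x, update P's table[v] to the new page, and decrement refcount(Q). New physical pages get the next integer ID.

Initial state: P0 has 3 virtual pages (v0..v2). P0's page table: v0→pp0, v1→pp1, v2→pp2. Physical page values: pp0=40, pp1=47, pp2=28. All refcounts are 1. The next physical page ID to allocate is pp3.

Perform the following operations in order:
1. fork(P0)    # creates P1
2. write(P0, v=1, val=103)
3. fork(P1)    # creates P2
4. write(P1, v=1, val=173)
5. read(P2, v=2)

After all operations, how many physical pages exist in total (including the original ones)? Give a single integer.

Answer: 5

Derivation:
Op 1: fork(P0) -> P1. 3 ppages; refcounts: pp0:2 pp1:2 pp2:2
Op 2: write(P0, v1, 103). refcount(pp1)=2>1 -> COPY to pp3. 4 ppages; refcounts: pp0:2 pp1:1 pp2:2 pp3:1
Op 3: fork(P1) -> P2. 4 ppages; refcounts: pp0:3 pp1:2 pp2:3 pp3:1
Op 4: write(P1, v1, 173). refcount(pp1)=2>1 -> COPY to pp4. 5 ppages; refcounts: pp0:3 pp1:1 pp2:3 pp3:1 pp4:1
Op 5: read(P2, v2) -> 28. No state change.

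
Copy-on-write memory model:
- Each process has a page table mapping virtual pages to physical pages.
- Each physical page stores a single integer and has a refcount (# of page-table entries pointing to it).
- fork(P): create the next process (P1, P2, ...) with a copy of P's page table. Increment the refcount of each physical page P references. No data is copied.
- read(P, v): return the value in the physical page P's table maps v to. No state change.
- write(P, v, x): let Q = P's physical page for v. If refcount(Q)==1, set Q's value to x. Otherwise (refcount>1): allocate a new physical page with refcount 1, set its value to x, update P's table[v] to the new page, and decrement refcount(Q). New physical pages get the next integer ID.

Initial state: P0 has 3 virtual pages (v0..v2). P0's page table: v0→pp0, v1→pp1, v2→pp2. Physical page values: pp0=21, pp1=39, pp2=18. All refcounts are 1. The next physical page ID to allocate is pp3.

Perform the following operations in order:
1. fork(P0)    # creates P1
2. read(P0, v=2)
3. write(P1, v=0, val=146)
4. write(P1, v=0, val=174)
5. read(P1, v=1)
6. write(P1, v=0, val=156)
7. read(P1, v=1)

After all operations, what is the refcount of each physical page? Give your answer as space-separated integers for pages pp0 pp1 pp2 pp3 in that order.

Answer: 1 2 2 1

Derivation:
Op 1: fork(P0) -> P1. 3 ppages; refcounts: pp0:2 pp1:2 pp2:2
Op 2: read(P0, v2) -> 18. No state change.
Op 3: write(P1, v0, 146). refcount(pp0)=2>1 -> COPY to pp3. 4 ppages; refcounts: pp0:1 pp1:2 pp2:2 pp3:1
Op 4: write(P1, v0, 174). refcount(pp3)=1 -> write in place. 4 ppages; refcounts: pp0:1 pp1:2 pp2:2 pp3:1
Op 5: read(P1, v1) -> 39. No state change.
Op 6: write(P1, v0, 156). refcount(pp3)=1 -> write in place. 4 ppages; refcounts: pp0:1 pp1:2 pp2:2 pp3:1
Op 7: read(P1, v1) -> 39. No state change.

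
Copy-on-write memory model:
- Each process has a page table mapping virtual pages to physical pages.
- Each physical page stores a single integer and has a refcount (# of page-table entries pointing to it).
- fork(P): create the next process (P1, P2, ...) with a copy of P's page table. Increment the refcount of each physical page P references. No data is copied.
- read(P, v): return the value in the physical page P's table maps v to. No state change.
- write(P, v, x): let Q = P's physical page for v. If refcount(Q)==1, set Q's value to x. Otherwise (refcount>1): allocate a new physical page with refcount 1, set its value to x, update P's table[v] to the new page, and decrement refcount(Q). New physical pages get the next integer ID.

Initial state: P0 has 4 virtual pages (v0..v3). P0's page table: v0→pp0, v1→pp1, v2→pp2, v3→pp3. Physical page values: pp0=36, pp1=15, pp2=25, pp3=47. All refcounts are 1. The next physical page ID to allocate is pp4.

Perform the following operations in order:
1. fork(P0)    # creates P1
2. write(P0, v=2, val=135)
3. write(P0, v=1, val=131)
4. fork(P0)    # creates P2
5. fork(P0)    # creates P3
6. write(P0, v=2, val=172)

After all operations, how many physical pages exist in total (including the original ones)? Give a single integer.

Op 1: fork(P0) -> P1. 4 ppages; refcounts: pp0:2 pp1:2 pp2:2 pp3:2
Op 2: write(P0, v2, 135). refcount(pp2)=2>1 -> COPY to pp4. 5 ppages; refcounts: pp0:2 pp1:2 pp2:1 pp3:2 pp4:1
Op 3: write(P0, v1, 131). refcount(pp1)=2>1 -> COPY to pp5. 6 ppages; refcounts: pp0:2 pp1:1 pp2:1 pp3:2 pp4:1 pp5:1
Op 4: fork(P0) -> P2. 6 ppages; refcounts: pp0:3 pp1:1 pp2:1 pp3:3 pp4:2 pp5:2
Op 5: fork(P0) -> P3. 6 ppages; refcounts: pp0:4 pp1:1 pp2:1 pp3:4 pp4:3 pp5:3
Op 6: write(P0, v2, 172). refcount(pp4)=3>1 -> COPY to pp6. 7 ppages; refcounts: pp0:4 pp1:1 pp2:1 pp3:4 pp4:2 pp5:3 pp6:1

Answer: 7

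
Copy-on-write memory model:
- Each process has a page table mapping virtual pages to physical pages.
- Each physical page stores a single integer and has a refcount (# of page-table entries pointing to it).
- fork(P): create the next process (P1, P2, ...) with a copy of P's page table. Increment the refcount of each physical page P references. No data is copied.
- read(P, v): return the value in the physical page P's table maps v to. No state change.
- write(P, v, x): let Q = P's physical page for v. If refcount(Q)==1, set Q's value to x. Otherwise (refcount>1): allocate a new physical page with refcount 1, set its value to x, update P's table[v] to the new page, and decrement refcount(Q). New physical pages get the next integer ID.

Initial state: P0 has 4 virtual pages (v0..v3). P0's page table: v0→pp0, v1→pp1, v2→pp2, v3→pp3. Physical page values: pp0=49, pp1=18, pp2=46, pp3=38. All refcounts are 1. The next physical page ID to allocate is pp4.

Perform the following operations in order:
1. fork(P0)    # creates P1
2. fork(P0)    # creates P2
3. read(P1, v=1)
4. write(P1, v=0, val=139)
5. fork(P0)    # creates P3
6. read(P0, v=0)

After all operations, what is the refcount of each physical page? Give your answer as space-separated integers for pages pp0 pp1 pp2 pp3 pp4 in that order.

Answer: 3 4 4 4 1

Derivation:
Op 1: fork(P0) -> P1. 4 ppages; refcounts: pp0:2 pp1:2 pp2:2 pp3:2
Op 2: fork(P0) -> P2. 4 ppages; refcounts: pp0:3 pp1:3 pp2:3 pp3:3
Op 3: read(P1, v1) -> 18. No state change.
Op 4: write(P1, v0, 139). refcount(pp0)=3>1 -> COPY to pp4. 5 ppages; refcounts: pp0:2 pp1:3 pp2:3 pp3:3 pp4:1
Op 5: fork(P0) -> P3. 5 ppages; refcounts: pp0:3 pp1:4 pp2:4 pp3:4 pp4:1
Op 6: read(P0, v0) -> 49. No state change.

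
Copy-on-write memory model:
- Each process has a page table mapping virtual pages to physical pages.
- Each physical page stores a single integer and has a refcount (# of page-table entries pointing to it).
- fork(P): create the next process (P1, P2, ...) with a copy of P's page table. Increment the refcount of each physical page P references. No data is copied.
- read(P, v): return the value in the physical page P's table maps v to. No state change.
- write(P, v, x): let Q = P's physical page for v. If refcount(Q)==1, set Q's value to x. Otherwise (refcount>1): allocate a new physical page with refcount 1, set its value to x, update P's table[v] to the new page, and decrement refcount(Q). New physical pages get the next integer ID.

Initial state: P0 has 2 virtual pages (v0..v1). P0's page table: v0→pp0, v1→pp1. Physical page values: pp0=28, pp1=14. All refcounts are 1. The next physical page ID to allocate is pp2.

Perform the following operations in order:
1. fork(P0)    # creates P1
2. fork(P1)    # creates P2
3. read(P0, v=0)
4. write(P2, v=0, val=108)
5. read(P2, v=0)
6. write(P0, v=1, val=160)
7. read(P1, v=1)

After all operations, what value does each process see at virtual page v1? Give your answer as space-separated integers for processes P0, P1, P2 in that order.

Op 1: fork(P0) -> P1. 2 ppages; refcounts: pp0:2 pp1:2
Op 2: fork(P1) -> P2. 2 ppages; refcounts: pp0:3 pp1:3
Op 3: read(P0, v0) -> 28. No state change.
Op 4: write(P2, v0, 108). refcount(pp0)=3>1 -> COPY to pp2. 3 ppages; refcounts: pp0:2 pp1:3 pp2:1
Op 5: read(P2, v0) -> 108. No state change.
Op 6: write(P0, v1, 160). refcount(pp1)=3>1 -> COPY to pp3. 4 ppages; refcounts: pp0:2 pp1:2 pp2:1 pp3:1
Op 7: read(P1, v1) -> 14. No state change.
P0: v1 -> pp3 = 160
P1: v1 -> pp1 = 14
P2: v1 -> pp1 = 14

Answer: 160 14 14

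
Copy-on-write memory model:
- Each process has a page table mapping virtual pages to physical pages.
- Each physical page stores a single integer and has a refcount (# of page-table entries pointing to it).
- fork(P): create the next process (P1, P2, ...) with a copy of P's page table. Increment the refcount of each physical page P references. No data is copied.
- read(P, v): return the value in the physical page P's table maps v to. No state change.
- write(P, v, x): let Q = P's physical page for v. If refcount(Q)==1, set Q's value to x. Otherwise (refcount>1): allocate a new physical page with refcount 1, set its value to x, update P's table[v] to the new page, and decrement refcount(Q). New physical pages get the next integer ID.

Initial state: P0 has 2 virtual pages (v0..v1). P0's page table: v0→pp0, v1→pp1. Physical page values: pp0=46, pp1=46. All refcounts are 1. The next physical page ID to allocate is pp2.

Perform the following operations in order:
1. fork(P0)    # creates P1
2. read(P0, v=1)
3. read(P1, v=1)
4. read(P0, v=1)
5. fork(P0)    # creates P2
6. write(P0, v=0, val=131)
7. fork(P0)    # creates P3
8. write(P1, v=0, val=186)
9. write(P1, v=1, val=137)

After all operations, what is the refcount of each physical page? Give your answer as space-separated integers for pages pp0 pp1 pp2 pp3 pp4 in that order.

Answer: 1 3 2 1 1

Derivation:
Op 1: fork(P0) -> P1. 2 ppages; refcounts: pp0:2 pp1:2
Op 2: read(P0, v1) -> 46. No state change.
Op 3: read(P1, v1) -> 46. No state change.
Op 4: read(P0, v1) -> 46. No state change.
Op 5: fork(P0) -> P2. 2 ppages; refcounts: pp0:3 pp1:3
Op 6: write(P0, v0, 131). refcount(pp0)=3>1 -> COPY to pp2. 3 ppages; refcounts: pp0:2 pp1:3 pp2:1
Op 7: fork(P0) -> P3. 3 ppages; refcounts: pp0:2 pp1:4 pp2:2
Op 8: write(P1, v0, 186). refcount(pp0)=2>1 -> COPY to pp3. 4 ppages; refcounts: pp0:1 pp1:4 pp2:2 pp3:1
Op 9: write(P1, v1, 137). refcount(pp1)=4>1 -> COPY to pp4. 5 ppages; refcounts: pp0:1 pp1:3 pp2:2 pp3:1 pp4:1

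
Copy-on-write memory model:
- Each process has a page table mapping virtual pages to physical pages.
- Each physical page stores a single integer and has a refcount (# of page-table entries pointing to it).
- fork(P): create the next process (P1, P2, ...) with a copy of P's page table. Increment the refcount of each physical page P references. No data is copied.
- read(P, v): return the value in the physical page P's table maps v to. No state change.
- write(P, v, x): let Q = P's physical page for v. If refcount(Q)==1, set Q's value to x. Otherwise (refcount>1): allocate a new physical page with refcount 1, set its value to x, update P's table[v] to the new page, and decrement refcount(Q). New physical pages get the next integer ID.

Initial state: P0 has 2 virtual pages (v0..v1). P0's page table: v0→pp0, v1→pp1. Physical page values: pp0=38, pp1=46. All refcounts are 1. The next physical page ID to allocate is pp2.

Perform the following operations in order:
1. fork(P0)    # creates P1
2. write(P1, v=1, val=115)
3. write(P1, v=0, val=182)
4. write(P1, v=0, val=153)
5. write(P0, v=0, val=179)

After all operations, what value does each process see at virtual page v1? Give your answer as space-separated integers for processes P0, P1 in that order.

Answer: 46 115

Derivation:
Op 1: fork(P0) -> P1. 2 ppages; refcounts: pp0:2 pp1:2
Op 2: write(P1, v1, 115). refcount(pp1)=2>1 -> COPY to pp2. 3 ppages; refcounts: pp0:2 pp1:1 pp2:1
Op 3: write(P1, v0, 182). refcount(pp0)=2>1 -> COPY to pp3. 4 ppages; refcounts: pp0:1 pp1:1 pp2:1 pp3:1
Op 4: write(P1, v0, 153). refcount(pp3)=1 -> write in place. 4 ppages; refcounts: pp0:1 pp1:1 pp2:1 pp3:1
Op 5: write(P0, v0, 179). refcount(pp0)=1 -> write in place. 4 ppages; refcounts: pp0:1 pp1:1 pp2:1 pp3:1
P0: v1 -> pp1 = 46
P1: v1 -> pp2 = 115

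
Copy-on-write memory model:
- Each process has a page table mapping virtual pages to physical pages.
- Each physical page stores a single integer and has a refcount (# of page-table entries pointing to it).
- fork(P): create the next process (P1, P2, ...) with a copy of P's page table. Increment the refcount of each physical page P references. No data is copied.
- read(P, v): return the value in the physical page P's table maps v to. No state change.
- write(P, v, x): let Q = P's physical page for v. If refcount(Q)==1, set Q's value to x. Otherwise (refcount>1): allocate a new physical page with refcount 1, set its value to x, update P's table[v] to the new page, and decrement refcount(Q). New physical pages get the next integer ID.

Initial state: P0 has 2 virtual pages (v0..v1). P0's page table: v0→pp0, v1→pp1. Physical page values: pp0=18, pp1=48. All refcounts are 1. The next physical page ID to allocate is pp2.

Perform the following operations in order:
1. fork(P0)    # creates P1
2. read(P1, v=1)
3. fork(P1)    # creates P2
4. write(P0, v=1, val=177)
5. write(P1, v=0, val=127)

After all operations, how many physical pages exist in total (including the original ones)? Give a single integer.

Op 1: fork(P0) -> P1. 2 ppages; refcounts: pp0:2 pp1:2
Op 2: read(P1, v1) -> 48. No state change.
Op 3: fork(P1) -> P2. 2 ppages; refcounts: pp0:3 pp1:3
Op 4: write(P0, v1, 177). refcount(pp1)=3>1 -> COPY to pp2. 3 ppages; refcounts: pp0:3 pp1:2 pp2:1
Op 5: write(P1, v0, 127). refcount(pp0)=3>1 -> COPY to pp3. 4 ppages; refcounts: pp0:2 pp1:2 pp2:1 pp3:1

Answer: 4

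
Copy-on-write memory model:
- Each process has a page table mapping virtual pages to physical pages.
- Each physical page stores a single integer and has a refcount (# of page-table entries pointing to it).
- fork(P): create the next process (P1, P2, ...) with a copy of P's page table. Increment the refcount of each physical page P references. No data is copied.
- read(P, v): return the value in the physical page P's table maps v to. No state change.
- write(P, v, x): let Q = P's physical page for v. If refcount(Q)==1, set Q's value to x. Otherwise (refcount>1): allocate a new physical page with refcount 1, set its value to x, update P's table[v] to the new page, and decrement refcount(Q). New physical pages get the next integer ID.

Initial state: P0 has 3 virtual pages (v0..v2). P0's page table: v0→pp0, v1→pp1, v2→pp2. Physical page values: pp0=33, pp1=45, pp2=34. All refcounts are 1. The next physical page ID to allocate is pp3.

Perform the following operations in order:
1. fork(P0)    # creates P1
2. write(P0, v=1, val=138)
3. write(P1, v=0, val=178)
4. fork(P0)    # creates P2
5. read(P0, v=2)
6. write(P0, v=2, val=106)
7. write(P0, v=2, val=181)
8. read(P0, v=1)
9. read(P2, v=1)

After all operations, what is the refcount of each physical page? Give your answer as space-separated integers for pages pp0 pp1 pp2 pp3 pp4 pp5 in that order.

Op 1: fork(P0) -> P1. 3 ppages; refcounts: pp0:2 pp1:2 pp2:2
Op 2: write(P0, v1, 138). refcount(pp1)=2>1 -> COPY to pp3. 4 ppages; refcounts: pp0:2 pp1:1 pp2:2 pp3:1
Op 3: write(P1, v0, 178). refcount(pp0)=2>1 -> COPY to pp4. 5 ppages; refcounts: pp0:1 pp1:1 pp2:2 pp3:1 pp4:1
Op 4: fork(P0) -> P2. 5 ppages; refcounts: pp0:2 pp1:1 pp2:3 pp3:2 pp4:1
Op 5: read(P0, v2) -> 34. No state change.
Op 6: write(P0, v2, 106). refcount(pp2)=3>1 -> COPY to pp5. 6 ppages; refcounts: pp0:2 pp1:1 pp2:2 pp3:2 pp4:1 pp5:1
Op 7: write(P0, v2, 181). refcount(pp5)=1 -> write in place. 6 ppages; refcounts: pp0:2 pp1:1 pp2:2 pp3:2 pp4:1 pp5:1
Op 8: read(P0, v1) -> 138. No state change.
Op 9: read(P2, v1) -> 138. No state change.

Answer: 2 1 2 2 1 1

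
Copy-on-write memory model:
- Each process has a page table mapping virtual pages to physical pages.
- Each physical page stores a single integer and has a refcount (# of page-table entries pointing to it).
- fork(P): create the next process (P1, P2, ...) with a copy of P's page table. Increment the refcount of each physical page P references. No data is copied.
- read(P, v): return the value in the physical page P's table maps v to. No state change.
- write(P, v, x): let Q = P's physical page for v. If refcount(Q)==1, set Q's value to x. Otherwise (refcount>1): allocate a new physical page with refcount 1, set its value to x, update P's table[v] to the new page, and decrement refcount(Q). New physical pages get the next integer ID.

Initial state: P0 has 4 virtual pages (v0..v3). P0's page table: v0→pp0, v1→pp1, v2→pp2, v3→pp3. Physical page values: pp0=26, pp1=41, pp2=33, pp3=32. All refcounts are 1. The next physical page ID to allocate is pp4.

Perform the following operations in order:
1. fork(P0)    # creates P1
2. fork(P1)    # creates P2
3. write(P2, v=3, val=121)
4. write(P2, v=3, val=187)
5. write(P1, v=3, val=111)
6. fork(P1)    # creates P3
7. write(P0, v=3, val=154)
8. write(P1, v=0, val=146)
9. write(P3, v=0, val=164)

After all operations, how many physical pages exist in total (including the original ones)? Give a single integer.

Answer: 8

Derivation:
Op 1: fork(P0) -> P1. 4 ppages; refcounts: pp0:2 pp1:2 pp2:2 pp3:2
Op 2: fork(P1) -> P2. 4 ppages; refcounts: pp0:3 pp1:3 pp2:3 pp3:3
Op 3: write(P2, v3, 121). refcount(pp3)=3>1 -> COPY to pp4. 5 ppages; refcounts: pp0:3 pp1:3 pp2:3 pp3:2 pp4:1
Op 4: write(P2, v3, 187). refcount(pp4)=1 -> write in place. 5 ppages; refcounts: pp0:3 pp1:3 pp2:3 pp3:2 pp4:1
Op 5: write(P1, v3, 111). refcount(pp3)=2>1 -> COPY to pp5. 6 ppages; refcounts: pp0:3 pp1:3 pp2:3 pp3:1 pp4:1 pp5:1
Op 6: fork(P1) -> P3. 6 ppages; refcounts: pp0:4 pp1:4 pp2:4 pp3:1 pp4:1 pp5:2
Op 7: write(P0, v3, 154). refcount(pp3)=1 -> write in place. 6 ppages; refcounts: pp0:4 pp1:4 pp2:4 pp3:1 pp4:1 pp5:2
Op 8: write(P1, v0, 146). refcount(pp0)=4>1 -> COPY to pp6. 7 ppages; refcounts: pp0:3 pp1:4 pp2:4 pp3:1 pp4:1 pp5:2 pp6:1
Op 9: write(P3, v0, 164). refcount(pp0)=3>1 -> COPY to pp7. 8 ppages; refcounts: pp0:2 pp1:4 pp2:4 pp3:1 pp4:1 pp5:2 pp6:1 pp7:1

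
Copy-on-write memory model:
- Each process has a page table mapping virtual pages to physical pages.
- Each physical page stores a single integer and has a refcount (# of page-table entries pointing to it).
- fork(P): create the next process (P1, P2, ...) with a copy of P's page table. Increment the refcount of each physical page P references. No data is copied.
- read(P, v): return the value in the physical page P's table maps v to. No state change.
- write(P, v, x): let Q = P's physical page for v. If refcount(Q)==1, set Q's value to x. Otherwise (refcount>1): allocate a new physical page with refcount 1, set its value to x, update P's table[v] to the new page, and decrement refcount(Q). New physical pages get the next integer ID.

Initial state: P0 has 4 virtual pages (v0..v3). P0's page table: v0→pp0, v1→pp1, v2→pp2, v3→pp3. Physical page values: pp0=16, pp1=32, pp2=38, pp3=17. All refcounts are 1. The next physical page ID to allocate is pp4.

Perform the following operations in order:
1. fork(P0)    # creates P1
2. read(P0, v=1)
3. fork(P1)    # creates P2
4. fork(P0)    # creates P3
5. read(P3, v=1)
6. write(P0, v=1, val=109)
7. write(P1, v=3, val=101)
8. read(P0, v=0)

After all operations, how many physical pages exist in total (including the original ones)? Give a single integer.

Answer: 6

Derivation:
Op 1: fork(P0) -> P1. 4 ppages; refcounts: pp0:2 pp1:2 pp2:2 pp3:2
Op 2: read(P0, v1) -> 32. No state change.
Op 3: fork(P1) -> P2. 4 ppages; refcounts: pp0:3 pp1:3 pp2:3 pp3:3
Op 4: fork(P0) -> P3. 4 ppages; refcounts: pp0:4 pp1:4 pp2:4 pp3:4
Op 5: read(P3, v1) -> 32. No state change.
Op 6: write(P0, v1, 109). refcount(pp1)=4>1 -> COPY to pp4. 5 ppages; refcounts: pp0:4 pp1:3 pp2:4 pp3:4 pp4:1
Op 7: write(P1, v3, 101). refcount(pp3)=4>1 -> COPY to pp5. 6 ppages; refcounts: pp0:4 pp1:3 pp2:4 pp3:3 pp4:1 pp5:1
Op 8: read(P0, v0) -> 16. No state change.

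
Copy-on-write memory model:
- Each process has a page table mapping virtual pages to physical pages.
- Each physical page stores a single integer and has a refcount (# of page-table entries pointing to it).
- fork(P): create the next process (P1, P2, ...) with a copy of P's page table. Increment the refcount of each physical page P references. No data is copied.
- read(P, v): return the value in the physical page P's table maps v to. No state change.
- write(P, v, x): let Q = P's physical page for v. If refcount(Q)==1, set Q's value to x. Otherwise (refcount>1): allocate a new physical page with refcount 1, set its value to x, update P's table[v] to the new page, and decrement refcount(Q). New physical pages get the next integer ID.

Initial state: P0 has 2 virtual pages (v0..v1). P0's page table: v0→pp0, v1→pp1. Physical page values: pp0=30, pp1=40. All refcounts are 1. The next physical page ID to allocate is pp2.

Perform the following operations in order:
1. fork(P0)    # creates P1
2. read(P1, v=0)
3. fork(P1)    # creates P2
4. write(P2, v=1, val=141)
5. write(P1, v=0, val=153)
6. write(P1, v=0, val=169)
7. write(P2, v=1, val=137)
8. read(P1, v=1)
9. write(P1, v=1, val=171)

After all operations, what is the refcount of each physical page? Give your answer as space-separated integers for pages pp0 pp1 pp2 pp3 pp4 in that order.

Op 1: fork(P0) -> P1. 2 ppages; refcounts: pp0:2 pp1:2
Op 2: read(P1, v0) -> 30. No state change.
Op 3: fork(P1) -> P2. 2 ppages; refcounts: pp0:3 pp1:3
Op 4: write(P2, v1, 141). refcount(pp1)=3>1 -> COPY to pp2. 3 ppages; refcounts: pp0:3 pp1:2 pp2:1
Op 5: write(P1, v0, 153). refcount(pp0)=3>1 -> COPY to pp3. 4 ppages; refcounts: pp0:2 pp1:2 pp2:1 pp3:1
Op 6: write(P1, v0, 169). refcount(pp3)=1 -> write in place. 4 ppages; refcounts: pp0:2 pp1:2 pp2:1 pp3:1
Op 7: write(P2, v1, 137). refcount(pp2)=1 -> write in place. 4 ppages; refcounts: pp0:2 pp1:2 pp2:1 pp3:1
Op 8: read(P1, v1) -> 40. No state change.
Op 9: write(P1, v1, 171). refcount(pp1)=2>1 -> COPY to pp4. 5 ppages; refcounts: pp0:2 pp1:1 pp2:1 pp3:1 pp4:1

Answer: 2 1 1 1 1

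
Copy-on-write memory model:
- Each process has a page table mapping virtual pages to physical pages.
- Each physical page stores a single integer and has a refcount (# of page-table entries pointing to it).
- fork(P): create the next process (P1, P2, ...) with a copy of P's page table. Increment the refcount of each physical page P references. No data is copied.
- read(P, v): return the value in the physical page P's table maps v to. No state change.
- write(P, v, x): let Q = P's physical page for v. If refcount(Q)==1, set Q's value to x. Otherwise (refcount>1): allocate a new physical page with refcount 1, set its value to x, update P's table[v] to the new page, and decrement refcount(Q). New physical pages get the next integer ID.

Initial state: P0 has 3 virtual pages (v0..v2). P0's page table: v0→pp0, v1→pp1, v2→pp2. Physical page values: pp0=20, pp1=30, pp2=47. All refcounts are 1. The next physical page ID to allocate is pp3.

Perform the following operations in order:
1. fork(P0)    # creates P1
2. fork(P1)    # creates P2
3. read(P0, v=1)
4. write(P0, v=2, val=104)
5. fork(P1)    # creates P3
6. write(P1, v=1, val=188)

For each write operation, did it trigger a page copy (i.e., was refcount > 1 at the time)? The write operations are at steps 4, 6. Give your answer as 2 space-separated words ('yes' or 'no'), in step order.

Op 1: fork(P0) -> P1. 3 ppages; refcounts: pp0:2 pp1:2 pp2:2
Op 2: fork(P1) -> P2. 3 ppages; refcounts: pp0:3 pp1:3 pp2:3
Op 3: read(P0, v1) -> 30. No state change.
Op 4: write(P0, v2, 104). refcount(pp2)=3>1 -> COPY to pp3. 4 ppages; refcounts: pp0:3 pp1:3 pp2:2 pp3:1
Op 5: fork(P1) -> P3. 4 ppages; refcounts: pp0:4 pp1:4 pp2:3 pp3:1
Op 6: write(P1, v1, 188). refcount(pp1)=4>1 -> COPY to pp4. 5 ppages; refcounts: pp0:4 pp1:3 pp2:3 pp3:1 pp4:1

yes yes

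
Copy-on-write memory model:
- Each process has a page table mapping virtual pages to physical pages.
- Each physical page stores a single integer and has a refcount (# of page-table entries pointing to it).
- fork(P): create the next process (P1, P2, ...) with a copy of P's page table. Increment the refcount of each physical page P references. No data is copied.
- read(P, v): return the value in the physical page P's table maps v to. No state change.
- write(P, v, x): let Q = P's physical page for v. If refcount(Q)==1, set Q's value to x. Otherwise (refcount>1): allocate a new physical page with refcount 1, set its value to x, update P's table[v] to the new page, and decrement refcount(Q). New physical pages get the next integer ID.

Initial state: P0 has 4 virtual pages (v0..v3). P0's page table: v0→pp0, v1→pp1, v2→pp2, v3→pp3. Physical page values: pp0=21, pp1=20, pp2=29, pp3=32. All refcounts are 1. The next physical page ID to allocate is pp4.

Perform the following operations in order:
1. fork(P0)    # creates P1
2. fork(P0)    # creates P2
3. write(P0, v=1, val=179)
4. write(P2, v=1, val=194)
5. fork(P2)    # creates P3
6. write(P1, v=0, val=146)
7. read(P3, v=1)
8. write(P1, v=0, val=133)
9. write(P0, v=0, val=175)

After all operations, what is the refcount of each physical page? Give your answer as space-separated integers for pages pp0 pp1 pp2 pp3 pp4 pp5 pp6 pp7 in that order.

Op 1: fork(P0) -> P1. 4 ppages; refcounts: pp0:2 pp1:2 pp2:2 pp3:2
Op 2: fork(P0) -> P2. 4 ppages; refcounts: pp0:3 pp1:3 pp2:3 pp3:3
Op 3: write(P0, v1, 179). refcount(pp1)=3>1 -> COPY to pp4. 5 ppages; refcounts: pp0:3 pp1:2 pp2:3 pp3:3 pp4:1
Op 4: write(P2, v1, 194). refcount(pp1)=2>1 -> COPY to pp5. 6 ppages; refcounts: pp0:3 pp1:1 pp2:3 pp3:3 pp4:1 pp5:1
Op 5: fork(P2) -> P3. 6 ppages; refcounts: pp0:4 pp1:1 pp2:4 pp3:4 pp4:1 pp5:2
Op 6: write(P1, v0, 146). refcount(pp0)=4>1 -> COPY to pp6. 7 ppages; refcounts: pp0:3 pp1:1 pp2:4 pp3:4 pp4:1 pp5:2 pp6:1
Op 7: read(P3, v1) -> 194. No state change.
Op 8: write(P1, v0, 133). refcount(pp6)=1 -> write in place. 7 ppages; refcounts: pp0:3 pp1:1 pp2:4 pp3:4 pp4:1 pp5:2 pp6:1
Op 9: write(P0, v0, 175). refcount(pp0)=3>1 -> COPY to pp7. 8 ppages; refcounts: pp0:2 pp1:1 pp2:4 pp3:4 pp4:1 pp5:2 pp6:1 pp7:1

Answer: 2 1 4 4 1 2 1 1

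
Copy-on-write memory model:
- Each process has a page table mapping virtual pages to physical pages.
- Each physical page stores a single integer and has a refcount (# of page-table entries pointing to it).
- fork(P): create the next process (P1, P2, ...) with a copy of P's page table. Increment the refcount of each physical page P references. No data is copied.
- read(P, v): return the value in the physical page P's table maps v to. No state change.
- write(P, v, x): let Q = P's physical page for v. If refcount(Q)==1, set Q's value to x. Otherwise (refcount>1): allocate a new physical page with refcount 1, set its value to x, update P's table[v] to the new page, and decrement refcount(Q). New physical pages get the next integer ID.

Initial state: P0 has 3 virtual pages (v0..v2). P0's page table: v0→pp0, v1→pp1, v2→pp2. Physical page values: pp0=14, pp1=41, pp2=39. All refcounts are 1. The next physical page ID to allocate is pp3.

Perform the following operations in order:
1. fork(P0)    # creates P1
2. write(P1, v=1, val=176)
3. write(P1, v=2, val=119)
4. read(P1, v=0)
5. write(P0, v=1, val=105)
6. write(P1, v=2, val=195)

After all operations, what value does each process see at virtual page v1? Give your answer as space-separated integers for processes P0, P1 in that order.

Answer: 105 176

Derivation:
Op 1: fork(P0) -> P1. 3 ppages; refcounts: pp0:2 pp1:2 pp2:2
Op 2: write(P1, v1, 176). refcount(pp1)=2>1 -> COPY to pp3. 4 ppages; refcounts: pp0:2 pp1:1 pp2:2 pp3:1
Op 3: write(P1, v2, 119). refcount(pp2)=2>1 -> COPY to pp4. 5 ppages; refcounts: pp0:2 pp1:1 pp2:1 pp3:1 pp4:1
Op 4: read(P1, v0) -> 14. No state change.
Op 5: write(P0, v1, 105). refcount(pp1)=1 -> write in place. 5 ppages; refcounts: pp0:2 pp1:1 pp2:1 pp3:1 pp4:1
Op 6: write(P1, v2, 195). refcount(pp4)=1 -> write in place. 5 ppages; refcounts: pp0:2 pp1:1 pp2:1 pp3:1 pp4:1
P0: v1 -> pp1 = 105
P1: v1 -> pp3 = 176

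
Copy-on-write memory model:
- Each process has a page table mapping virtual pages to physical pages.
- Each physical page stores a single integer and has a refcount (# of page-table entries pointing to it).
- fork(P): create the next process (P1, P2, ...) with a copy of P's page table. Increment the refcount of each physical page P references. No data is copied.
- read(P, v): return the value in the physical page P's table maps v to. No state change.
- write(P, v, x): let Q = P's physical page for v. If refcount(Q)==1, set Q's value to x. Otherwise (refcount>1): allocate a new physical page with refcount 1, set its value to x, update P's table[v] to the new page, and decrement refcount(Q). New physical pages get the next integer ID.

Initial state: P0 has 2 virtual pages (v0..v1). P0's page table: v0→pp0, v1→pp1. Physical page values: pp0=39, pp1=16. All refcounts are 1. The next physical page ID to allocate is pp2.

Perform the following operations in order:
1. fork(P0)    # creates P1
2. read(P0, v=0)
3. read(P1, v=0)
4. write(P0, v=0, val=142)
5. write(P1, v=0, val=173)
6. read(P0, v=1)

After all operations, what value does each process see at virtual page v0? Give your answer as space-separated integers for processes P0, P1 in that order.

Answer: 142 173

Derivation:
Op 1: fork(P0) -> P1. 2 ppages; refcounts: pp0:2 pp1:2
Op 2: read(P0, v0) -> 39. No state change.
Op 3: read(P1, v0) -> 39. No state change.
Op 4: write(P0, v0, 142). refcount(pp0)=2>1 -> COPY to pp2. 3 ppages; refcounts: pp0:1 pp1:2 pp2:1
Op 5: write(P1, v0, 173). refcount(pp0)=1 -> write in place. 3 ppages; refcounts: pp0:1 pp1:2 pp2:1
Op 6: read(P0, v1) -> 16. No state change.
P0: v0 -> pp2 = 142
P1: v0 -> pp0 = 173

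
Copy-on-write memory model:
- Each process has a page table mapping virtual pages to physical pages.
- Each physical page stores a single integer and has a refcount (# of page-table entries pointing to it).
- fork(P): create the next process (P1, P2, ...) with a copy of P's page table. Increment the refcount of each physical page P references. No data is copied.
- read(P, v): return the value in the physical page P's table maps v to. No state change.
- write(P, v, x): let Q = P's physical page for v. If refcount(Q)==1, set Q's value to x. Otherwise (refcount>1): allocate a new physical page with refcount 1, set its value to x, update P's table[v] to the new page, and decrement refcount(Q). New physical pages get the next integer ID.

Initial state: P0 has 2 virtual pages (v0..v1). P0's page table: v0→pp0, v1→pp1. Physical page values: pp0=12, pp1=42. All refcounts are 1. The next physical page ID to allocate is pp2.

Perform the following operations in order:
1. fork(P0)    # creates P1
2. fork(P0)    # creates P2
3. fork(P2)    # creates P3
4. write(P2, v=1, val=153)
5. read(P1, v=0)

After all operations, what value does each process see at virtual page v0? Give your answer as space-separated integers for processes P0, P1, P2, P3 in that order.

Op 1: fork(P0) -> P1. 2 ppages; refcounts: pp0:2 pp1:2
Op 2: fork(P0) -> P2. 2 ppages; refcounts: pp0:3 pp1:3
Op 3: fork(P2) -> P3. 2 ppages; refcounts: pp0:4 pp1:4
Op 4: write(P2, v1, 153). refcount(pp1)=4>1 -> COPY to pp2. 3 ppages; refcounts: pp0:4 pp1:3 pp2:1
Op 5: read(P1, v0) -> 12. No state change.
P0: v0 -> pp0 = 12
P1: v0 -> pp0 = 12
P2: v0 -> pp0 = 12
P3: v0 -> pp0 = 12

Answer: 12 12 12 12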